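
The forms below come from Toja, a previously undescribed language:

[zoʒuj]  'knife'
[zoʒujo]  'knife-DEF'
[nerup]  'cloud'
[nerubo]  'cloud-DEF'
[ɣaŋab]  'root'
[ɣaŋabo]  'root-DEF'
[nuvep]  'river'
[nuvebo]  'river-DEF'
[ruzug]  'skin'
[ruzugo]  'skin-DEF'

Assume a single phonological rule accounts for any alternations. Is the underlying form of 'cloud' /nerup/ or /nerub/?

/nerup/

In [nerup] and [nerubo] the final segment of 'cloud' alternates: [p] ~ [b].
If /b/ were underlying and a rule turned it into [p] in isolation, 'root' would also alternate; but it has [b] in both [ɣaŋab] and [ɣaŋabo].
So /p/ is underlying, and a rule of intervocalic voicing — voiceless stops become voiced between vowels — gives [b].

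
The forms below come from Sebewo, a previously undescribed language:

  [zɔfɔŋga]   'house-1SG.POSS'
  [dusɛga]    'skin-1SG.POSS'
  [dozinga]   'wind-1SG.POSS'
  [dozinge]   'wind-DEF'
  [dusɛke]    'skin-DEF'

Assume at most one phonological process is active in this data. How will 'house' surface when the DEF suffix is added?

[zɔfɔŋge]

The DEF morpheme has two allomorphs, [-ge] and [-ke].
The 1SG.POSS suffix, which begins with [g], is invariant after every stem; so [g] is not altered by any rule here.
The DEF suffix is therefore /-ke/ underlyingly, with post-nasal voicing: voiceless stops become voiced after a nasal.
After 'house', which ends in a nasal, the suffix surfaces as [-ge], giving [zɔfɔŋge].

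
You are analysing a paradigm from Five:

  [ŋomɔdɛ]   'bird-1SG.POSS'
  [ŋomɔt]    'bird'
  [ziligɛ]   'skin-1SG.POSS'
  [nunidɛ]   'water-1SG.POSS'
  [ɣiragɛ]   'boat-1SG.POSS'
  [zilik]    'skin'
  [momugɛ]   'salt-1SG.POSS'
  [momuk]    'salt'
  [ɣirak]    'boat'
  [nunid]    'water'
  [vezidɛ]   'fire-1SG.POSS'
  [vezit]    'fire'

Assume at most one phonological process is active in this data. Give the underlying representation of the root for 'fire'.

The stem for 'fire' ends in [t] in [vezit] but [d] in [vezidɛ].
Compare 'water', with invariant [d] in [nunid] and [nunidɛ]: an analysis with underlying /d/ and a rule producing [t] in isolation would wrongly predict alternation here too.
So /t/ is underlying, and a rule of intervocalic voicing — voiceless stops become voiced between vowels — gives [d].
So 'fire' = /vezit/.

/vezit/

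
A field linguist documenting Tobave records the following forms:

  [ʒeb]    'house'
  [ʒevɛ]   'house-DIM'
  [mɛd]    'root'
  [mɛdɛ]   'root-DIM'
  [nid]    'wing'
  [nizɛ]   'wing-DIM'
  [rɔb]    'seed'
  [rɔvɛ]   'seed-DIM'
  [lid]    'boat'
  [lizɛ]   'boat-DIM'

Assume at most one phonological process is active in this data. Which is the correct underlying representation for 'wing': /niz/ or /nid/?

The root 'wing' surfaces as [nid] and [nizɛ], with a stem-final [d] ~ [z] alternation.
The stem 'root' ([mɛd], [mɛdɛ]) shows [d] unchanged in both environments, so [d] cannot be basic with [z] derived before the DIM suffix.
So /z/ is underlying, and a rule of word-final hardening — voiced fricatives become stops word-finally — gives [d].

/niz/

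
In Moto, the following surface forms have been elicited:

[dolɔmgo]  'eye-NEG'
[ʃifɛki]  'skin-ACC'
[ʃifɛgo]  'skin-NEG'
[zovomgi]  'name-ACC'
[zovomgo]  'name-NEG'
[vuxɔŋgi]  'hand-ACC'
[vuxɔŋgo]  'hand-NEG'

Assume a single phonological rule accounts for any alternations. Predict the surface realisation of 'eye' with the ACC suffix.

[dolɔmgi]

The ACC morpheme has two allomorphs, [-gi] and [-ki].
The NEG suffix, which begins with [g], is invariant after every stem; so [g] is not altered by any rule here.
The ACC suffix is therefore /-ki/ underlyingly, with post-nasal voicing: voiceless stops become voiced after a nasal.
After 'eye', which ends in a nasal, the suffix surfaces as [-gi], giving [dolɔmgi].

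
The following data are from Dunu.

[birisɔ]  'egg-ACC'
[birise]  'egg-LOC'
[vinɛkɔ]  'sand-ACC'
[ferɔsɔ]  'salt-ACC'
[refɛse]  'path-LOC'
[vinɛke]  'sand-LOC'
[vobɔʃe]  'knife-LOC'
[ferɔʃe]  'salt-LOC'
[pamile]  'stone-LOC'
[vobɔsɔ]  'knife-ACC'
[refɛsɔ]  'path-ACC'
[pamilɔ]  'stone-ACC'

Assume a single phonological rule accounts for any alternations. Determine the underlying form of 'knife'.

/vobɔʃ/

The root 'knife' surfaces as [vobɔsɔ] and [vobɔʃe], with a stem-final [s] ~ [ʃ] alternation.
If /s/ were underlying and a rule turned it into [ʃ] before the LOC suffix, 'path' would also alternate; but it has [s] in both [refɛsɔ] and [refɛse].
So /ʃ/ is underlying, and a rule of depalatalization — palato-alveolar /ʃ/ becomes [s] when no front vowel follows — gives [s].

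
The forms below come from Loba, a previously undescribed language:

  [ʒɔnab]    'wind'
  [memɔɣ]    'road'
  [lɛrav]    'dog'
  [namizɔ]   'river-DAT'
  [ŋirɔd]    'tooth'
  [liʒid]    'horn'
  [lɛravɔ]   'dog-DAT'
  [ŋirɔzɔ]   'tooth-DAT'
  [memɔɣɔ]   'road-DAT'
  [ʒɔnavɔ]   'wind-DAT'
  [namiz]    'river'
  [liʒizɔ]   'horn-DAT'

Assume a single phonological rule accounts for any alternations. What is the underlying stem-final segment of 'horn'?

The root 'horn' surfaces as [liʒid] and [liʒizɔ], with a stem-final [d] ~ [z] alternation.
Compare 'river', with invariant [z] in [namiz] and [namizɔ]: an analysis with underlying /z/ and a rule producing [d] in isolation would wrongly predict alternation here too.
The underlying segment must be /d/; voiced stops become fricatives between vowels, yielding [z] there.

/d/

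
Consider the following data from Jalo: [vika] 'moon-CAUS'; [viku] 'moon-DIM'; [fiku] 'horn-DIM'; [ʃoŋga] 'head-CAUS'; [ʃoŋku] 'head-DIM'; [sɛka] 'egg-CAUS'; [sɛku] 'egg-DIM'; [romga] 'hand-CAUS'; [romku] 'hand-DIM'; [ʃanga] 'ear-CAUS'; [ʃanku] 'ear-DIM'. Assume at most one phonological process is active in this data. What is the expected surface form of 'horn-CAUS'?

[fika]

The CAUS morpheme has two allomorphs, [-ga] and [-ka].
By contrast the DIM suffix keeps its initial [k] throughout — that segment must be underlying.
So the underlying form is /-ga/, and voiced stops become voiceless after a vowel.
After 'horn', which ends in a vowel, the suffix surfaces as [-ka], giving [fika].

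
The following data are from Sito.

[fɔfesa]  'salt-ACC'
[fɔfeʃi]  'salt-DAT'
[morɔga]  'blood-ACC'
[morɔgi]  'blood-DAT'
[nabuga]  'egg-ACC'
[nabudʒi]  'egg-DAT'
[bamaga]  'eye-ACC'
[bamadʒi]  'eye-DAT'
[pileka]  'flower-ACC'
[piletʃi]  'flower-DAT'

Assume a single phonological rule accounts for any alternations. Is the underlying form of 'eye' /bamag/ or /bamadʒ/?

/bamadʒ/

The root 'eye' surfaces as [bamaga] and [bamadʒi], with a stem-final [g] ~ [dʒ] alternation.
If /g/ were underlying and a rule turned it into [dʒ] before the DAT suffix, 'blood' would also alternate; but it has [g] in both [morɔga] and [morɔgi].
So /dʒ/ is underlying, and a rule of depalatalization — palato-alveolar /tʃ/, /dʒ/ and /ʃ/ become [k], [g] and [s] when no front vowel follows — gives [g].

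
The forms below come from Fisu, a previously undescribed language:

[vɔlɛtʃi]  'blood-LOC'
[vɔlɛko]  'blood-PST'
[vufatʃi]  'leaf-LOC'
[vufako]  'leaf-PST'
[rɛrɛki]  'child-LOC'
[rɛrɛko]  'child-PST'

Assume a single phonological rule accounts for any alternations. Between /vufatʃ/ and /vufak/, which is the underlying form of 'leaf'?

/vufatʃ/

In [vufatʃi] and [vufako] the final segment of 'leaf' alternates: [tʃ] ~ [k].
If /k/ were underlying and a rule turned it into [tʃ] before the LOC suffix, 'child' would also alternate; but it has [k] in both [rɛrɛki] and [rɛrɛko].
The underlying segment must be /tʃ/; palato-alveolar /tʃ/ becomes [k] when no front vowel follows, yielding [k] there.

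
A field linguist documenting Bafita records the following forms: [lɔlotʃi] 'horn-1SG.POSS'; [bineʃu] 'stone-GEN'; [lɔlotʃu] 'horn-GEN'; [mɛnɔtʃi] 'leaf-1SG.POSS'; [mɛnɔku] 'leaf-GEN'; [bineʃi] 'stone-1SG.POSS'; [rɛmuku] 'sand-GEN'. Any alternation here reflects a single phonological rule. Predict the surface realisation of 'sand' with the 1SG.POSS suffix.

The root 'leaf' surfaces as [mɛnɔku] and [mɛnɔtʃi], with a stem-final [k] ~ [tʃ] alternation.
But 'horn' keeps [tʃ] in both environments ([lɔlotʃu], [lɔlotʃi]), so there is no rule changing /tʃ/ to [k] before the GEN suffix.
So /k/ is underlying, and a rule of palatalization before a front vowel — /k/ becomes palato-alveolar [tʃ] before a front vowel — gives [tʃ].
From [rɛmuku] the stem 'sand' is /rɛmuk/; before a front vowel this yields [rɛmutʃi].

[rɛmutʃi]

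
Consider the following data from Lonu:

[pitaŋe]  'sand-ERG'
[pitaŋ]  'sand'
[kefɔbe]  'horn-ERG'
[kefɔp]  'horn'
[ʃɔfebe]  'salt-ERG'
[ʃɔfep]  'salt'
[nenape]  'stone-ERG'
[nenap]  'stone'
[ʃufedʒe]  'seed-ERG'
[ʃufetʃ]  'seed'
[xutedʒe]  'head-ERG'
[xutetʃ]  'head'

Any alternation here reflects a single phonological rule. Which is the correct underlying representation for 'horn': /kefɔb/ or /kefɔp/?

/kefɔb/

The root 'horn' surfaces as [kefɔbe] and [kefɔp], with a stem-final [b] ~ [p] alternation.
The stem 'stone' ([nenape], [nenap]) shows [p] unchanged in both environments, so [p] cannot be basic with [b] derived before the ERG suffix.
So /b/ is underlying, and a rule of word-final obstruent devoicing — voiced obstruents become voiceless word-finally — gives [p].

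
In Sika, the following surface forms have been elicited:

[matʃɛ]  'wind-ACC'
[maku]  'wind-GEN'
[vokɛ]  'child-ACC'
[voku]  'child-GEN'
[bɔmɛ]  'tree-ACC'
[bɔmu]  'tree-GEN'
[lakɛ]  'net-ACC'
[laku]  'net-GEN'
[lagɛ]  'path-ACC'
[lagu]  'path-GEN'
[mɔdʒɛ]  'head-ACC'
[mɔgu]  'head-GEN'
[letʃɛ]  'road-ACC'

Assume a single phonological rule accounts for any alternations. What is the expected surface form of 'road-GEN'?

[leku]

The root 'wind' surfaces as [matʃɛ] and [maku], with a stem-final [tʃ] ~ [k] alternation.
Compare 'net', with invariant [k] in [lakɛ] and [laku]: an analysis with underlying /k/ and a rule producing [tʃ] before the ACC suffix would wrongly predict alternation here too.
The underlying segment must be /tʃ/; palato-alveolar /tʃ/ and /dʒ/ become [k] and [g] when no front vowel follows, yielding [k] there.
From [letʃɛ] the stem 'road' is /letʃ/; when no front vowel follows this yields [leku].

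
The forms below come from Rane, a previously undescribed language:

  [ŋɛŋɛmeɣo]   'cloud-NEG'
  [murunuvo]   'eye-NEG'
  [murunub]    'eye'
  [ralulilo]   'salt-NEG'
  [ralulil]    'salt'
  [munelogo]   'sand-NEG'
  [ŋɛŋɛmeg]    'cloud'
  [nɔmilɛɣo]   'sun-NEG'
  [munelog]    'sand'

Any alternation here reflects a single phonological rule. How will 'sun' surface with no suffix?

[nɔmilɛg]

In [ŋɛŋɛmeg] and [ŋɛŋɛmeɣo] the final segment of 'cloud' alternates: [g] ~ [ɣ].
The stem 'sand' ([munelog], [munelogo]) shows [g] unchanged in both environments, so [g] cannot be basic with [ɣ] derived before the NEG suffix.
The alternation reflects word-final hardening: voiced fricatives become stops word-finally. /ɣ/ is underlying.
The one attested form of 'sun', [nɔmilɛɣo], shows underlying /nɔmilɛɣ/. Applying the same rule word-finally gives [nɔmilɛg].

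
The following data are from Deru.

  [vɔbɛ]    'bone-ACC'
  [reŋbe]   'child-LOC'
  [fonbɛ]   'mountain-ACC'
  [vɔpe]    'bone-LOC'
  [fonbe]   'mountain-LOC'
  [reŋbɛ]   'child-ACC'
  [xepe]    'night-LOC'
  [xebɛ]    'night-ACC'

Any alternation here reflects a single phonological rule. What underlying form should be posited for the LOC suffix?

The LOC suffix surfaces as [-be] and [-pe], depending on the final segment of the stem.
The ACC suffix, which begins with [b], is invariant after every stem; so [b] is not altered by any rule here.
The LOC suffix is therefore /-pe/ underlyingly, with post-nasal voicing: voiceless stops become voiced after a nasal.

/-pe/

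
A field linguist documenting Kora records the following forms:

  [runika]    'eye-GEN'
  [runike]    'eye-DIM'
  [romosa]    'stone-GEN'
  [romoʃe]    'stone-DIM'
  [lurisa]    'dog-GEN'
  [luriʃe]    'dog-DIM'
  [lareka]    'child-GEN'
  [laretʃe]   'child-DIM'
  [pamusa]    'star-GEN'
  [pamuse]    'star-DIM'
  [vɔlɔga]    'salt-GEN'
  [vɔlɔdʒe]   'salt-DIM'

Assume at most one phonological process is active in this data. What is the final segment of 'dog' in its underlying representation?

/ʃ/

The stem for 'dog' ends in [s] in [lurisa] but [ʃ] in [luriʃe].
But 'star' keeps [s] in both environments ([pamusa], [pamuse]), so there is no rule changing /s/ to [ʃ] before the DIM suffix.
The alternation reflects depalatalization: palato-alveolar /tʃ/, /dʒ/ and /ʃ/ become [k], [g] and [s] when no front vowel follows. /ʃ/ is underlying.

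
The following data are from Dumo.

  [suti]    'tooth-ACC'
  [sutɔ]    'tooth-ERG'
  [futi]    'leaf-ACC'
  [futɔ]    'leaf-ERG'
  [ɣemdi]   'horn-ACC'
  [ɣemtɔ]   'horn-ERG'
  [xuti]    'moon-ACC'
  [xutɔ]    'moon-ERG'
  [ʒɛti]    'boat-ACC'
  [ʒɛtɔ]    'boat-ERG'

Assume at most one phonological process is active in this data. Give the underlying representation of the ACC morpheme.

/-di/

The ACC suffix surfaces as [-di] and [-ti], depending on the final segment of the stem.
The ERG suffix, which begins with [t], is invariant after every stem; so [t] is not altered by any rule here.
So the underlying form is /-di/, and voiced stops become voiceless after a vowel.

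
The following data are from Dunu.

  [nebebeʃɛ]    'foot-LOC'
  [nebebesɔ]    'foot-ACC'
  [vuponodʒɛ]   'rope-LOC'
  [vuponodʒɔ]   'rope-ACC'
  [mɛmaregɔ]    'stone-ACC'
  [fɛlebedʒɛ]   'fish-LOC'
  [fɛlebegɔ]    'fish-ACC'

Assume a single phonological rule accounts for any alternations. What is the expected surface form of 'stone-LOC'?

[mɛmaredʒɛ]

In [fɛlebedʒɛ] and [fɛlebegɔ] the final segment of 'fish' alternates: [dʒ] ~ [g].
If /dʒ/ were underlying and a rule turned it into [g] before the ACC suffix, 'rope' would also alternate; but it has [dʒ] in both [vuponodʒɛ] and [vuponodʒɔ].
So /g/ is underlying, and a rule of palatalization before a front vowel — /g/ and /s/ become palato-alveolar [dʒ] and [ʃ] before a front vowel — gives [dʒ].
The one attested form of 'stone', [mɛmaregɔ], shows underlying /mɛmareg/. Applying the same rule before a front vowel gives [mɛmaredʒɛ].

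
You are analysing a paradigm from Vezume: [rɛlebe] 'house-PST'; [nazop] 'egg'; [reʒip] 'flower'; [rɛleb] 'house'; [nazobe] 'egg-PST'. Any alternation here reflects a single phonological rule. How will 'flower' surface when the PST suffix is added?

[reʒibe]

In [nazobe] and [nazop] the final segment of 'egg' alternates: [b] ~ [p].
The stem 'house' ([rɛlebe], [rɛleb]) shows [b] unchanged in both environments, so [b] cannot be basic with [p] derived in isolation.
The underlying segment must be /p/; voiceless stops become voiced between vowels, yielding [b] there.
The one attested form of 'flower', [reʒip], shows underlying /reʒip/. Applying the same rule between vowels gives [reʒibe].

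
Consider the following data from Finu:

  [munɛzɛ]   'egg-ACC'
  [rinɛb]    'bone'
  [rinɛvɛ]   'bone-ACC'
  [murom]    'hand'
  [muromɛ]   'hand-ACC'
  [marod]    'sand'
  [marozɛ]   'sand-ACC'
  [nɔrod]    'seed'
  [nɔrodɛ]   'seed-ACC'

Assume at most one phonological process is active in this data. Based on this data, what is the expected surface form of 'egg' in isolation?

[munɛd]

The stem for 'sand' ends in [d] in [marod] but [z] in [marozɛ].
Compare 'seed', with invariant [d] in [nɔrod] and [nɔrodɛ]: an analysis with underlying /d/ and a rule producing [z] before the ACC suffix would wrongly predict alternation here too.
The alternation reflects word-final hardening: voiced fricatives become stops word-finally. /z/ is underlying.
From [munɛzɛ] the stem 'egg' is /munɛz/; word-finally this yields [munɛd].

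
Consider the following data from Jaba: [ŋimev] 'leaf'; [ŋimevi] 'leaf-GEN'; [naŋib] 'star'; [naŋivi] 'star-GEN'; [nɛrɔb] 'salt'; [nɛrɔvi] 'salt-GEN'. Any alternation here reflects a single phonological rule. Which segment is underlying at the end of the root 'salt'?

/b/

In [nɛrɔb] and [nɛrɔvi] the final segment of 'salt' alternates: [b] ~ [v].
The stem 'leaf' ([ŋimev], [ŋimevi]) shows [v] unchanged in both environments, so [v] cannot be basic with [b] derived in isolation.
Therefore /b/ is basic and [v] is derived by intervocalic spirantization (voiced stops become fricatives between vowels).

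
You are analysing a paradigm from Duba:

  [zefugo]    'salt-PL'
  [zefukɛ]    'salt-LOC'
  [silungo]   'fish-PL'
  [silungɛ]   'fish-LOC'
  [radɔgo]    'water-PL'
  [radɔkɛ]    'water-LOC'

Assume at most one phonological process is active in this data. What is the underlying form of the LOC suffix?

The LOC suffix surfaces as [-gɛ] and [-kɛ], depending on the final segment of the stem.
By contrast the PL suffix keeps its initial [g] throughout — that segment must be underlying.
The LOC suffix is therefore /-kɛ/ underlyingly, with post-nasal voicing: voiceless stops become voiced after a nasal.

/-kɛ/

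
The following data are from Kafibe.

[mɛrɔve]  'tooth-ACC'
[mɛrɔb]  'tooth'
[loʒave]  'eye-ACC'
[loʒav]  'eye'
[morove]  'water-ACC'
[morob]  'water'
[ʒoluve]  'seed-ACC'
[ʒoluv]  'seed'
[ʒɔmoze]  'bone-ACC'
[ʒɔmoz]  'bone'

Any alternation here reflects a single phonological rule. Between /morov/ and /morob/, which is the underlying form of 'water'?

The stem for 'water' ends in [v] in [morove] but [b] in [morob].
Compare 'eye', with invariant [v] in [loʒave] and [loʒav]: an analysis with underlying /v/ and a rule producing [b] in isolation would wrongly predict alternation here too.
The underlying segment must be /b/; voiced stops become fricatives between vowels, yielding [v] there.

/morob/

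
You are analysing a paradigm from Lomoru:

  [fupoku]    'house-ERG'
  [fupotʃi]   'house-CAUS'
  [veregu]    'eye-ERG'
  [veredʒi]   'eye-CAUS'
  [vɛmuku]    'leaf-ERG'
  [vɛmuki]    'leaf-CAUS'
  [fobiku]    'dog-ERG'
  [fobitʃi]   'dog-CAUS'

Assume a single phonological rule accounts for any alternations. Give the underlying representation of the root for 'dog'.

/fobitʃ/

'dog' shows [k] ~ [tʃ] at the end of the stem ([fobiku] vs [fobitʃi]).
The stem 'leaf' ([vɛmuku], [vɛmuki]) shows [k] unchanged in both environments, so [k] cannot be basic with [tʃ] derived before the CAUS suffix.
Therefore /tʃ/ is basic and [k] is derived by depalatalization (palato-alveolar /tʃ/ and /dʒ/ become [k] and [g] when no front vowel follows).
Hence 'dog' is /fobitʃ/ underlyingly.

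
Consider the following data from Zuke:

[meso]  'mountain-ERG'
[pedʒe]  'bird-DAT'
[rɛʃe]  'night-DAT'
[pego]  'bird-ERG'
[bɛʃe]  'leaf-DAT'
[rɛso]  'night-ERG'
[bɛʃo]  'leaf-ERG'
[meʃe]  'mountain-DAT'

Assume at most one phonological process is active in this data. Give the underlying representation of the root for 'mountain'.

/mes/

The root 'mountain' surfaces as [meʃe] and [meso], with a stem-final [ʃ] ~ [s] alternation.
Compare 'leaf', with invariant [ʃ] in [bɛʃe] and [bɛʃo]: an analysis with underlying /ʃ/ and a rule producing [s] before the ERG suffix would wrongly predict alternation here too.
Therefore /s/ is basic and [ʃ] is derived by palatalization before a front vowel (/g/ and /s/ become palato-alveolar [dʒ] and [ʃ] before a front vowel).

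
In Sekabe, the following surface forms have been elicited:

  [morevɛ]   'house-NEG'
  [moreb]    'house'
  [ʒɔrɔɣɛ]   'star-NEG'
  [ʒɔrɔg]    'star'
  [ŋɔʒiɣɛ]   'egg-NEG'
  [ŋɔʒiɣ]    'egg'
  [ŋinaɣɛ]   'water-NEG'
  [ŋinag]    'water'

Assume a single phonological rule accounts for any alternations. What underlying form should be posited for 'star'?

/ʒɔrɔg/

The stem for 'star' ends in [ɣ] in [ʒɔrɔɣɛ] but [g] in [ʒɔrɔg].
But 'egg' keeps [ɣ] in both environments ([ŋɔʒiɣɛ], [ŋɔʒiɣ]), so there is no rule changing /ɣ/ to [g] in isolation.
So /g/ is underlying, and a rule of intervocalic spirantization — voiced stops become fricatives between vowels — gives [ɣ].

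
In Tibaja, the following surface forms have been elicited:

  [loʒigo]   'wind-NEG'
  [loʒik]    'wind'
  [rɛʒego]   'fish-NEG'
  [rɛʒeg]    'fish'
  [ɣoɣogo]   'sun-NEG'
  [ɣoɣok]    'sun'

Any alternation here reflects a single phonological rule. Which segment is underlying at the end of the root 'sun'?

The stem for 'sun' ends in [g] in [ɣoɣogo] but [k] in [ɣoɣok].
But 'fish' keeps [g] in both environments ([rɛʒego], [rɛʒeg]), so there is no rule changing /g/ to [k] in isolation.
The underlying segment must be /k/; voiceless stops become voiced between vowels, yielding [g] there.

/k/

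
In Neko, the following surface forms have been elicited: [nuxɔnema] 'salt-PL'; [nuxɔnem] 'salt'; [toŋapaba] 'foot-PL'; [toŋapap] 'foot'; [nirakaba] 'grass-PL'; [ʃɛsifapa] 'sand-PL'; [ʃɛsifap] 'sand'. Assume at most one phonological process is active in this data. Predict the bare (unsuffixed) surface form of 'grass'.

'foot' shows [b] ~ [p] at the end of the stem ([toŋapaba] vs [toŋapap]).
Compare 'sand', with invariant [p] in [ʃɛsifapa] and [ʃɛsifap]: an analysis with underlying /p/ and a rule producing [b] before the PL suffix would wrongly predict alternation here too.
The underlying segment must be /b/; voiced obstruents become voiceless word-finally, yielding [p] there.
From [nirakaba] the stem 'grass' is /nirakab/; word-finally this yields [nirakap].

[nirakap]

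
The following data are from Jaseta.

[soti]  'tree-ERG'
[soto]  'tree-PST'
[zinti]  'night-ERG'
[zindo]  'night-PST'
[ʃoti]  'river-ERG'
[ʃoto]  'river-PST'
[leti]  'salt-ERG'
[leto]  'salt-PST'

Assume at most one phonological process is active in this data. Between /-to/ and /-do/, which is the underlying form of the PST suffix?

The PST morpheme has two allomorphs, [-do] and [-to].
The ERG suffix, which begins with [t], is invariant after every stem; so [t] is not altered by any rule here.
The PST suffix is therefore /-do/ underlyingly, with post-vocalic devoicing: voiced stops become voiceless after a vowel.

/-do/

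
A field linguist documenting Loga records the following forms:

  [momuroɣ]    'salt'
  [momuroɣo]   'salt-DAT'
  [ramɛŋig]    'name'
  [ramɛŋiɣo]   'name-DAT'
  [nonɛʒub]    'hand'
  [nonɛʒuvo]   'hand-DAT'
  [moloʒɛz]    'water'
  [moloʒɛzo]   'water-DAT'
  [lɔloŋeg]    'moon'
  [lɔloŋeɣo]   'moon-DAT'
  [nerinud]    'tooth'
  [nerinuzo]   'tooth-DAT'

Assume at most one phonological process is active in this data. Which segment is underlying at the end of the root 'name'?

/g/

The stem for 'name' ends in [g] in [ramɛŋig] but [ɣ] in [ramɛŋiɣo].
Compare 'salt', with invariant [ɣ] in [momuroɣ] and [momuroɣo]: an analysis with underlying /ɣ/ and a rule producing [g] in isolation would wrongly predict alternation here too.
Therefore /g/ is basic and [ɣ] is derived by intervocalic spirantization (voiced stops become fricatives between vowels).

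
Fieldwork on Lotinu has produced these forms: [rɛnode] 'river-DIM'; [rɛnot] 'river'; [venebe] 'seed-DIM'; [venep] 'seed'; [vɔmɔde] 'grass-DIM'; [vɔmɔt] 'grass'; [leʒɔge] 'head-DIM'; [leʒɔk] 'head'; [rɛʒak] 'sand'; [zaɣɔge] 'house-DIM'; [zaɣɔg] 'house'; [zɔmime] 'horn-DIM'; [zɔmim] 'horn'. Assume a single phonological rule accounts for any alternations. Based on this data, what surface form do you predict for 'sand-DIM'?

[rɛʒage]

The stem for 'head' ends in [g] in [leʒɔge] but [k] in [leʒɔk].
If /g/ were underlying and a rule turned it into [k] in isolation, 'house' would also alternate; but it has [g] in both [zaɣɔge] and [zaɣɔg].
Therefore /k/ is basic and [g] is derived by intervocalic voicing (voiceless stops become voiced between vowels).
The one attested form of 'sand', [rɛʒak], shows underlying /rɛʒak/. Applying the same rule between vowels gives [rɛʒage].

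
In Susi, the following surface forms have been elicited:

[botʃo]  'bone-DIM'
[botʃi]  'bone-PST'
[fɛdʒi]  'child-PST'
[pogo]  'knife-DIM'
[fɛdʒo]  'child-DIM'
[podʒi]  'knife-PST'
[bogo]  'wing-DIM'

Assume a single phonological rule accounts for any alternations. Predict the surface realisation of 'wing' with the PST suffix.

The root 'knife' surfaces as [podʒi] and [pogo], with a stem-final [dʒ] ~ [g] alternation.
The stem 'child' ([fɛdʒi], [fɛdʒo]) shows [dʒ] unchanged in both environments, so [dʒ] cannot be basic with [g] derived before the DIM suffix.
The underlying segment must be /g/; /g/ becomes palato-alveolar [dʒ] before a front vowel, yielding [dʒ] there.
From [bogo] the stem 'wing' is /bog/; before a front vowel this yields [bodʒi].

[bodʒi]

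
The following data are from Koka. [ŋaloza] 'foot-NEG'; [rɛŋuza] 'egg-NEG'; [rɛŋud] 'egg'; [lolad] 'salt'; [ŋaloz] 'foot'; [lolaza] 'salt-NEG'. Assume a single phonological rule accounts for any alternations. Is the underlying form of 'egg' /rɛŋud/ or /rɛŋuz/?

The root 'egg' surfaces as [rɛŋuza] and [rɛŋud], with a stem-final [z] ~ [d] alternation.
Compare 'foot', with invariant [z] in [ŋaloza] and [ŋaloz]: an analysis with underlying /z/ and a rule producing [d] in isolation would wrongly predict alternation here too.
Therefore /d/ is basic and [z] is derived by intervocalic spirantization (voiced stops become fricatives between vowels).

/rɛŋud/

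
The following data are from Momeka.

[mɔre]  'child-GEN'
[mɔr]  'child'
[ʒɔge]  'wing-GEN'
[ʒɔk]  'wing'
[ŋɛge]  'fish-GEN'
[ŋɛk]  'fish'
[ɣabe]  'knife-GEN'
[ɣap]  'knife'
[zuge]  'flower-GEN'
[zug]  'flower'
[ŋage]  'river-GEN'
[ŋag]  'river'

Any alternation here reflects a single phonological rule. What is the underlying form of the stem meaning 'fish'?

/ŋɛk/

The stem for 'fish' ends in [g] in [ŋɛge] but [k] in [ŋɛk].
But 'river' keeps [g] in both environments ([ŋage], [ŋag]), so there is no rule changing /g/ to [k] in isolation.
So /k/ is underlying, and a rule of intervocalic voicing — voiceless stops become voiced between vowels — gives [g].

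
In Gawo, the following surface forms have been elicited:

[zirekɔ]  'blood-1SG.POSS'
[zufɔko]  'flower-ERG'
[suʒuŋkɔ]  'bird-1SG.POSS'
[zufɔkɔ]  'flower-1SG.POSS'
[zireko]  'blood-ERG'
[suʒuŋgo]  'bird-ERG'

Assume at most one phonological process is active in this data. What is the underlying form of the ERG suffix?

/-go/

The ERG morpheme has two allomorphs, [-go] and [-ko].
By contrast the 1SG.POSS suffix keeps its initial [k] throughout — that segment must be underlying.
The ERG suffix is therefore /-go/ underlyingly, with post-vocalic devoicing: voiced stops become voiceless after a vowel.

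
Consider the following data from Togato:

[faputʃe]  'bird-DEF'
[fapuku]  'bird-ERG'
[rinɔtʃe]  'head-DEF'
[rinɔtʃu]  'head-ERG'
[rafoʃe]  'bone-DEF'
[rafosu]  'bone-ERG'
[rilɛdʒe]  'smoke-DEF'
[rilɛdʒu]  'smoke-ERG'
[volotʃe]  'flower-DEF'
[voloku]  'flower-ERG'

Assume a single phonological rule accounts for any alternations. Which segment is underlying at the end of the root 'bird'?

In [faputʃe] and [fapuku] the final segment of 'bird' alternates: [tʃ] ~ [k].
Compare 'head', with invariant [tʃ] in [rinɔtʃe] and [rinɔtʃu]: an analysis with underlying /tʃ/ and a rule producing [k] before the ERG suffix would wrongly predict alternation here too.
So /k/ is underlying, and a rule of palatalization before a front vowel — /k/ and /s/ become palato-alveolar [tʃ] and [ʃ] before a front vowel — gives [tʃ].

/k/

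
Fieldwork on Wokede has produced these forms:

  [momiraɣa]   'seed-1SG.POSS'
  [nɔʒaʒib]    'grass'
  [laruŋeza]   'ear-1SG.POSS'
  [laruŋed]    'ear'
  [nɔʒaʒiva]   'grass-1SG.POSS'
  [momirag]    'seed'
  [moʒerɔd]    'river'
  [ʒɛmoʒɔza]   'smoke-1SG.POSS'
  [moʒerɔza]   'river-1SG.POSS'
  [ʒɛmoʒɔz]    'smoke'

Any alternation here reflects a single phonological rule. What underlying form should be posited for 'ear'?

The stem for 'ear' ends in [z] in [laruŋeza] but [d] in [laruŋed].
Compare 'smoke', with invariant [z] in [ʒɛmoʒɔza] and [ʒɛmoʒɔz]: an analysis with underlying /z/ and a rule producing [d] in isolation would wrongly predict alternation here too.
Therefore /d/ is basic and [z] is derived by intervocalic spirantization (voiced stops become fricatives between vowels).

/laruŋed/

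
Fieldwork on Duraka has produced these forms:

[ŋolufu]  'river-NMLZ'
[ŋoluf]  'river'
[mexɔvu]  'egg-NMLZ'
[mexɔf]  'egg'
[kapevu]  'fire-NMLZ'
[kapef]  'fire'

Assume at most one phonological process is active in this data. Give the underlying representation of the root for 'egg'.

/mexɔv/

'egg' shows [v] ~ [f] at the end of the stem ([mexɔvu] vs [mexɔf]).
The stem 'river' ([ŋolufu], [ŋoluf]) shows [f] unchanged in both environments, so [f] cannot be basic with [v] derived before the NMLZ suffix.
The alternation reflects word-final obstruent devoicing: voiced obstruents become voiceless word-finally. /v/ is underlying.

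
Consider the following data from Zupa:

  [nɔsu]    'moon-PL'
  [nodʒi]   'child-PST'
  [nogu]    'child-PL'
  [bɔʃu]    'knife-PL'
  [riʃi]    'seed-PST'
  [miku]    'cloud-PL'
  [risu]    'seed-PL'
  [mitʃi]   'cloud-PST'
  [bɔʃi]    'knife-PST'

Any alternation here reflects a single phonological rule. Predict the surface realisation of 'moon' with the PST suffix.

[nɔʃi]

'seed' shows [ʃ] ~ [s] at the end of the stem ([riʃi] vs [risu]).
If /ʃ/ were underlying and a rule turned it into [s] before the PL suffix, 'knife' would also alternate; but it has [ʃ] in both [bɔʃi] and [bɔʃu].
So /s/ is underlying, and a rule of palatalization before a front vowel — /k/, /g/ and /s/ become palato-alveolar [tʃ], [dʒ] and [ʃ] before a front vowel — gives [ʃ].
The one attested form of 'moon', [nɔsu], shows underlying /nɔs/. Applying the same rule before a front vowel gives [nɔʃi].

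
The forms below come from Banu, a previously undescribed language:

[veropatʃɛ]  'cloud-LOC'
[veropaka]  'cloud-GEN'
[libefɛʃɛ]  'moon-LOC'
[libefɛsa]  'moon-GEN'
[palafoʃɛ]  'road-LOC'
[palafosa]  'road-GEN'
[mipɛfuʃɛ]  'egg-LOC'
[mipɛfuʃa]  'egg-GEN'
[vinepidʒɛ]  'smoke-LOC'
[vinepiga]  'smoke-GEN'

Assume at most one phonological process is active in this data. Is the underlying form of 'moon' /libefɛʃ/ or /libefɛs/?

/libefɛs/

The stem for 'moon' ends in [ʃ] in [libefɛʃɛ] but [s] in [libefɛsa].
If /ʃ/ were underlying and a rule turned it into [s] before the GEN suffix, 'egg' would also alternate; but it has [ʃ] in both [mipɛfuʃɛ] and [mipɛfuʃa].
The underlying segment must be /s/; /k/, /g/ and /s/ become palato-alveolar [tʃ], [dʒ] and [ʃ] before a front vowel, yielding [ʃ] there.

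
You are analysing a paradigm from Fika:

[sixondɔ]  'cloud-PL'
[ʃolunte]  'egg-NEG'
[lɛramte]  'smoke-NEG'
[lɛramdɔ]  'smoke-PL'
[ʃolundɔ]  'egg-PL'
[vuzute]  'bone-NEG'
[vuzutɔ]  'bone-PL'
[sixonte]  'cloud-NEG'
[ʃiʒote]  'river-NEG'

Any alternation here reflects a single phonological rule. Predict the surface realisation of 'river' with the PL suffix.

[ʃiʒotɔ]

The PL suffix surfaces as [-dɔ] and [-tɔ], depending on the final segment of the stem.
By contrast the NEG suffix keeps its initial [t] throughout — that segment must be underlying.
So the underlying form is /-dɔ/, and voiced stops become voiceless after a vowel.
After 'river', which ends in a vowel, the suffix surfaces as [-tɔ], giving [ʃiʒotɔ].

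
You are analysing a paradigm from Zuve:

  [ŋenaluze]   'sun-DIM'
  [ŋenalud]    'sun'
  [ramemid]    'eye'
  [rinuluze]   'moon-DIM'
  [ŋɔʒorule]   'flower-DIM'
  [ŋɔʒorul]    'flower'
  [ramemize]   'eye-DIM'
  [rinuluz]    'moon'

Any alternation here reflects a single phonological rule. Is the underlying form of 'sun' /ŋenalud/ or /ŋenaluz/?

/ŋenalud/

In [ŋenaluze] and [ŋenalud] the final segment of 'sun' alternates: [z] ~ [d].
If /z/ were underlying and a rule turned it into [d] in isolation, 'moon' would also alternate; but it has [z] in both [rinuluze] and [rinuluz].
The alternation reflects intervocalic spirantization: voiced stops become fricatives between vowels. /d/ is underlying.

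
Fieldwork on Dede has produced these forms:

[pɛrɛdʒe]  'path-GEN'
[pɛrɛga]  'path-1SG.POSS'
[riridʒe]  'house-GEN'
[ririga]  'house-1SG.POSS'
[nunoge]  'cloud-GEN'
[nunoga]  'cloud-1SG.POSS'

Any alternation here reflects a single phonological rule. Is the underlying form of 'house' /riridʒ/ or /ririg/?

The stem for 'house' ends in [dʒ] in [riridʒe] but [g] in [ririga].
The stem 'cloud' ([nunoge], [nunoga]) shows [g] unchanged in both environments, so [g] cannot be basic with [dʒ] derived before the GEN suffix.
The alternation reflects depalatalization: palato-alveolar /dʒ/ becomes [g] when no front vowel follows. /dʒ/ is underlying.

/riridʒ/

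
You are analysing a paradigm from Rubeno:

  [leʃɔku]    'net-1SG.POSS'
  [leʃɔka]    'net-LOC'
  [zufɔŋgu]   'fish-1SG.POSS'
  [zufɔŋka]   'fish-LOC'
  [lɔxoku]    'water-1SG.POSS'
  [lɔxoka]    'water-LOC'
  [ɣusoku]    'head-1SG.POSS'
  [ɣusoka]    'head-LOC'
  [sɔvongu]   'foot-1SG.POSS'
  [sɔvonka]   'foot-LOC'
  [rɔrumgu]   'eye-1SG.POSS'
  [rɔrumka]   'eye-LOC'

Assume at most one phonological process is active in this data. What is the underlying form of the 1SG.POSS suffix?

/-gu/

The 1SG.POSS morpheme has two allomorphs, [-gu] and [-ku].
By contrast the LOC suffix keeps its initial [k] throughout — that segment must be underlying.
The 1SG.POSS suffix is therefore /-gu/ underlyingly, with post-vocalic devoicing: voiced stops become voiceless after a vowel.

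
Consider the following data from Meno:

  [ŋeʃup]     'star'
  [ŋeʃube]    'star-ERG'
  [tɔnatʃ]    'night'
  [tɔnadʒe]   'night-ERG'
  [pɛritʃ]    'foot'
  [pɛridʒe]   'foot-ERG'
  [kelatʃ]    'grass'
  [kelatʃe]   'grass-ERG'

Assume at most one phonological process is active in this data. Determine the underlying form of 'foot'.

The root 'foot' surfaces as [pɛritʃ] and [pɛridʒe], with a stem-final [tʃ] ~ [dʒ] alternation.
The stem 'grass' ([kelatʃ], [kelatʃe]) shows [tʃ] unchanged in both environments, so [tʃ] cannot be basic with [dʒ] derived before the ERG suffix.
So /dʒ/ is underlying, and a rule of word-final obstruent devoicing — voiced obstruents become voiceless word-finally — gives [tʃ].
Hence 'foot' is /pɛridʒ/ underlyingly.

/pɛridʒ/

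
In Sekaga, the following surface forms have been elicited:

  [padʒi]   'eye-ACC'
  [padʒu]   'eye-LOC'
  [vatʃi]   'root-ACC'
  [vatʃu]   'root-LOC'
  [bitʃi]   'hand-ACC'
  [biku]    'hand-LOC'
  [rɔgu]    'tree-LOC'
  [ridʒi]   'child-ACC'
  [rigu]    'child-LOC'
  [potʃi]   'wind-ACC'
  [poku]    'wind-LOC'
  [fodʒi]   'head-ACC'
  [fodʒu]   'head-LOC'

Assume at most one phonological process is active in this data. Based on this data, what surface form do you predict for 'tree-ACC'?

[rɔdʒi]

The stem for 'child' ends in [dʒ] in [ridʒi] but [g] in [rigu].
But 'eye' keeps [dʒ] in both environments ([padʒi], [padʒu]), so there is no rule changing /dʒ/ to [g] before the LOC suffix.
Therefore /g/ is basic and [dʒ] is derived by palatalization before a front vowel (/k/ and /g/ become palato-alveolar [tʃ] and [dʒ] before a front vowel).
From [rɔgu] the stem 'tree' is /rɔg/; before a front vowel this yields [rɔdʒi].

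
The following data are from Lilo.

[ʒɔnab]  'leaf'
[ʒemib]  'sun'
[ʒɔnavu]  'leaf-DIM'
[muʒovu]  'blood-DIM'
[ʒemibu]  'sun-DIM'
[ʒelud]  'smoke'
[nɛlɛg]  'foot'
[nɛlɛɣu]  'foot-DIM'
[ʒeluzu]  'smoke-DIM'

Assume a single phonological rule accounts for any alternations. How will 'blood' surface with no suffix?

'leaf' shows [b] ~ [v] at the end of the stem ([ʒɔnab] vs [ʒɔnavu]).
The stem 'sun' ([ʒemib], [ʒemibu]) shows [b] unchanged in both environments, so [b] cannot be basic with [v] derived before the DIM suffix.
The underlying segment must be /v/; voiced fricatives become stops word-finally, yielding [b] there.
The one attested form of 'blood', [muʒovu], shows underlying /muʒov/. Applying the same rule word-finally gives [muʒob].

[muʒob]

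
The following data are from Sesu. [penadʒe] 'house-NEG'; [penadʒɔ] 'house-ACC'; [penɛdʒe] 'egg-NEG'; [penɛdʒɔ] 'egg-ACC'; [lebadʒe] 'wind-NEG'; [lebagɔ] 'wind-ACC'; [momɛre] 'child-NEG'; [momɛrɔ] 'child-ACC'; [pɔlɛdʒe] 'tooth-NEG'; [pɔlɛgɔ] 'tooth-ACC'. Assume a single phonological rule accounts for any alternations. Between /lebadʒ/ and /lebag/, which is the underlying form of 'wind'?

In [lebadʒe] and [lebagɔ] the final segment of 'wind' alternates: [dʒ] ~ [g].
Compare 'house', with invariant [dʒ] in [penadʒe] and [penadʒɔ]: an analysis with underlying /dʒ/ and a rule producing [g] before the ACC suffix would wrongly predict alternation here too.
The alternation reflects palatalization before a front vowel: /g/ becomes palato-alveolar [dʒ] before a front vowel. /g/ is underlying.

/lebag/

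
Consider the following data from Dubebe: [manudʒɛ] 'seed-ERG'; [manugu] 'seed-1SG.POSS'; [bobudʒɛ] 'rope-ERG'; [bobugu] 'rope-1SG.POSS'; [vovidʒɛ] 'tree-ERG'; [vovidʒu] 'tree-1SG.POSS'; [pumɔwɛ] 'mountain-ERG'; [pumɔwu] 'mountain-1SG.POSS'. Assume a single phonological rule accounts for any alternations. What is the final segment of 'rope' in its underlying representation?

'rope' shows [dʒ] ~ [g] at the end of the stem ([bobudʒɛ] vs [bobugu]).
The stem 'tree' ([vovidʒɛ], [vovidʒu]) shows [dʒ] unchanged in both environments, so [dʒ] cannot be basic with [g] derived before the 1SG.POSS suffix.
So /g/ is underlying, and a rule of palatalization before a front vowel — /g/ becomes palato-alveolar [dʒ] before a front vowel — gives [dʒ].

/g/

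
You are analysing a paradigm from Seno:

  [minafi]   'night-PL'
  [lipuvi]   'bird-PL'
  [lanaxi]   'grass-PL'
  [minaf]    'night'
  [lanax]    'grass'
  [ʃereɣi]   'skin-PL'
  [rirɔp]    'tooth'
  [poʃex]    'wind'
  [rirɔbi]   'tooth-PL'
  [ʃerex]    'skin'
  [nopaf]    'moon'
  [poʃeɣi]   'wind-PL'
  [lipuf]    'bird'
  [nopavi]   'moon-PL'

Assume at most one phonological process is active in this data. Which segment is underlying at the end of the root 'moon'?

The stem for 'moon' ends in [f] in [nopaf] but [v] in [nopavi].
The stem 'night' ([minaf], [minafi]) shows [f] unchanged in both environments, so [f] cannot be basic with [v] derived before the PL suffix.
So /v/ is underlying, and a rule of word-final obstruent devoicing — voiced obstruents become voiceless word-finally — gives [f].

/v/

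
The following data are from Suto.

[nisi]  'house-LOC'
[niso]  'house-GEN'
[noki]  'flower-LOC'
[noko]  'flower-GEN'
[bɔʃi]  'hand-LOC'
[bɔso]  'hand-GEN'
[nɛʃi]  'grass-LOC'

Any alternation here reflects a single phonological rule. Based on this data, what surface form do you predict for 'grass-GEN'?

[nɛso]

'hand' shows [ʃ] ~ [s] at the end of the stem ([bɔʃi] vs [bɔso]).
Compare 'house', with invariant [s] in [nisi] and [niso]: an analysis with underlying /s/ and a rule producing [ʃ] before the LOC suffix would wrongly predict alternation here too.
The alternation reflects depalatalization: palato-alveolar /ʃ/ becomes [s] when no front vowel follows. /ʃ/ is underlying.
The one attested form of 'grass', [nɛʃi], shows underlying /nɛʃ/. Applying the same rule when no front vowel follows gives [nɛso].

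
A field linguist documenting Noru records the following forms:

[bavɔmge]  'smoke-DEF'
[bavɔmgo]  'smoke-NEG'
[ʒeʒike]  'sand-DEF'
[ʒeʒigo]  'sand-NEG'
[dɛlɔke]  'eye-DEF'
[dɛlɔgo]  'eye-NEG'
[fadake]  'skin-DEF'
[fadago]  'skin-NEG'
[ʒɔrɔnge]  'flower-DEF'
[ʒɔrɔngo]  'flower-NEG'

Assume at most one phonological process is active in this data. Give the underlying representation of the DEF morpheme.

The DEF suffix surfaces as [-ge] and [-ke], depending on the final segment of the stem.
The NEG suffix, which begins with [g], is invariant after every stem; so [g] is not altered by any rule here.
So the underlying form is /-ke/, and voiceless stops become voiced after a nasal.

/-ke/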